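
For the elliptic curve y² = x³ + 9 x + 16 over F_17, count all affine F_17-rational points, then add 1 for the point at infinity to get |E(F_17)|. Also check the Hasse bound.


Affine points = {(0, 4), (0, 13), (1, 3), (1, 14), (2, 5), (2, 12), (3, 6), (3, 11), (5, 4), (5, 13), (10, 1), (10, 16), (11, 1), (11, 16), (12, 4), (12, 13), (13, 1), (13, 16), (14, 8), (14, 9)}; affine count = 20; |E(F_17)| = 21.

Discriminant check: Δ ∝ 4a³ + 27b² = 4·9³ + 27·16² = 4·729 + 27·256 ≡ 2 (mod 17). Nonzero ⇒ E is nonsingular.
For each x ∈ F_17, compute rhs = x³ + 9·x + 16 mod 17, then count y ∈ F_17 with y² ≡ rhs.
  x = 0: rhs = 16, matching y values: 4, 13 (2 points).
  x = 1: rhs = 9, matching y values: 3, 14 (2 points).
  x = 2: rhs = 8, matching y values: 5, 12 (2 points).
  x = 3: rhs = 2, matching y values: 6, 11 (2 points).
  x = 4: rhs = 14, matching y values: none (0 points).
  x = 5: rhs = 16, matching y values: 4, 13 (2 points).
  x = 6: rhs = 14, matching y values: none (0 points).
  x = 7: rhs = 14, matching y values: none (0 points).
  x = 8: rhs = 5, matching y values: none (0 points).
  x = 9: rhs = 10, matching y values: none (0 points).
  x = 10: rhs = 1, matching y values: 1, 16 (2 points).
  x = 11: rhs = 1, matching y values: 1, 16 (2 points).
  x = 12: rhs = 16, matching y values: 4, 13 (2 points).
  x = 13: rhs = 1, matching y values: 1, 16 (2 points).
  x = 14: rhs = 13, matching y values: 8, 9 (2 points).
  x = 15: rhs = 7, matching y values: none (0 points).
  x = 16: rhs = 6, matching y values: none (0 points).
Total affine count: 20.
Full point count |E(F_17)| = 20 + 1 = 21.
Hasse bound: |21 − (17+1)| = |3| = 3 ≤ 2√17 ≈ 8.2462 ✓.


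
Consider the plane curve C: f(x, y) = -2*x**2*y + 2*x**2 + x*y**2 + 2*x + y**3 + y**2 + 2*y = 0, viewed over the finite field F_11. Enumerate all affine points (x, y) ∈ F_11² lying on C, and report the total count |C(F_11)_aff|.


Affine F_11-points: {(0, 0), (0, 4), (0, 6), (3, 4), (3, 7), (4, 3), (4, 7), (5, 8), (6, 1), (6, 6), (6, 8), (7, 3), (10, 0)}; count = 13.

For each of the 121 pairs (x, y) ∈ F_11², evaluate f(x, y) mod 11. Record the zeros.
  x = 0: [0↦0, 1↦4, 2↦5, 3↦9, 4↦0, 5↦6, 6↦0, 7↦10, 8↦9, 9↦3, 10↦9]  zeros at y ∈ {0, 4, 6}
  x = 1: [0↦4, 1↦7, 2↦9, 3↦5, 4↦1, 5↦3, 6↦6, 7↦5, 8↦6, 9↦4, 10↦5]  zeros at y ∈ ∅
  x = 2: [0↦1, 1↦10, 2↦9, 3↦4, 4↦1, 5↦6, 6↦3, 7↦9, 8↦8, 9↦6, 10↦9]  zeros at y ∈ ∅
  x = 3: [0↦2, 1↦2, 2↦5, 3↦6, 4↦0, 5↦4, 6↦2, 7↦0, 8↦4, 9↦9, 10↦10]  zeros at y ∈ {4, 7}
  x = 4: [0↦7, 1↦5, 2↦8, 3↦0, 4↦9, 5↦8, 6↦3, 7↦0, 8↦5, 9↦2, 10↦8]  zeros at y ∈ {3, 7}
  x = 5: [0↦5, 1↦8, 2↦7, 3↦8, 4↦6, 5↦7, 6↦6, 7↦9, 8↦0, 9↦7, 10↦3]  zeros at y ∈ {8}
  x = 6: [0↦7, 1↦0, 2↦2, 3↦8, 4↦2, 5↦1, 6↦0, 7↦5, 8↦0, 9↦2, 10↦6]  zeros at y ∈ {1, 6, 8}
  x = 7: [0↦2, 1↦3, 2↦4, 3↦0, 4↦8, 5↦1, 6↦7, 7↦10, 8↦5, 9↦9, 10↦6]  zeros at y ∈ {3}
  x = 8: [0↦1, 1↦6, 2↦2, 3↦6, 4↦2, 5↦7, 6↦5, 7↦2, 8↦4, 9↦6, 10↦3]  zeros at y ∈ ∅
  x = 9: [0↦4, 1↦9, 2↦7, 3↦4, 4↦6, 5↦8, 6↦5, 7↦3, 8↦8, 9↦4, 10↦8]  zeros at y ∈ ∅
  x = 10: [0↦0, 1↦1, 2↦8, 3↦5, 4↦9, 5↦4, 6↦7, 7↦2, 8↦6, 9↦3, 10↦10]  zeros at y ∈ {0}
Collecting zeros: affine points = {(0, 0), (0, 4), (0, 6), (3, 4), (3, 7), (4, 3), (4, 7), (5, 8), (6, 1), (6, 6), (6, 8), (7, 3), (10, 0)}.
Total count |C(F_11)_aff| = 13.


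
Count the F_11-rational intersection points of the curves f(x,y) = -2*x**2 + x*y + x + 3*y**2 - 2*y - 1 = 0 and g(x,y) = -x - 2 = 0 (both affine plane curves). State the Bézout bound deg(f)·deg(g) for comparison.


Common zeros: {(9, 0), (9, 5)}; count = 2; Bézout bound = 2.

deg(f) = 2, deg(g) = 1, so Bézout bound = 2.
Scan x ∈ F_11. For each x, list the y ∈ F_11 with f(x, y) ≡ 0 and those with g(x, y) ≡ 0 (mod 11); the common zeros in that column are the intersection.
  x = 0: f ≡ 0 at y ∈ {1, 7}; g ≡ 0 at y ∈ ∅; common: ∅.
  x = 1: f ≡ 0 at y ∈ {1, 3}; g ≡ 0 at y ∈ ∅; common: ∅.
  x = 2: f ≡ 0 at y ∈ ∅; g ≡ 0 at y ∈ ∅; common: ∅.
  x = 3: f ≡ 0 at y ∈ ∅; g ≡ 0 at y ∈ ∅; common: ∅.
  x = 4: f ≡ 0 at y ∈ {7}; g ≡ 0 at y ∈ ∅; common: ∅.
  x = 5: f ≡ 0 at y ∈ {5}; g ≡ 0 at y ∈ ∅; common: ∅.
  x = 6: f ≡ 0 at y ∈ ∅; g ≡ 0 at y ∈ ∅; common: ∅.
  x = 7: f ≡ 0 at y ∈ ∅; g ≡ 0 at y ∈ ∅; common: ∅.
  x = 8: f ≡ 0 at y ∈ {0, 9}; g ≡ 0 at y ∈ ∅; common: ∅.
  x = 9: f ≡ 0 at y ∈ {0, 5}; g ≡ 0 at y ∈ {0, 1, 2, 3, 4, 5, 6, 7, 8, 9, 10}; common: {0, 5}.
  x = 10: f ≡ 0 at y ∈ ∅; g ≡ 0 at y ∈ ∅; common: ∅.
Collecting: common zeros = {(9, 0), (9, 5)}, so the count is 2.
Comparison with the Bézout bound: 2 ≤ 2 = deg(f)·deg(g), as expected for curves with no common component (the bound is attained).


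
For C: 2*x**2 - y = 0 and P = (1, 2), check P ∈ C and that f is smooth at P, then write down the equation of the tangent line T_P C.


Tangent line at P: 4*x - y - 2 = 0.

Step 1: f(1, 2) = 0, so P lies on C.
Step 2: partial derivatives
  f_x(x, y) = 4*x, f_y(x, y) = -1.
  f_x(P) = 4, f_y(P) = -1 (gradient nonzero, so P is smooth).
Step 3: tangent line at P: 4·(x − 1) + -1·(y − 2) = 0.
Expanding: 4*x - y - 2 = 0.


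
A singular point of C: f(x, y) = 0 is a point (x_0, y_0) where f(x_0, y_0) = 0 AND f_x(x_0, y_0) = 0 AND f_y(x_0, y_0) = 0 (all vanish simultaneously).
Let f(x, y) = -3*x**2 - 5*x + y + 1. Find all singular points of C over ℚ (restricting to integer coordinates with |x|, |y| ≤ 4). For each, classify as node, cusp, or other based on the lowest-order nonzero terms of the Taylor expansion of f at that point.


No singular points in the scanned grid; C is smooth there.

Compute partial derivatives:
  f_x = -6*x - 5.
  f_y = 1.
f_y = 1 is a nonzero constant, so f_y never vanishes: no point (x, y) can satisfy f = f_x = f_y = 0. In particular no (x, y) ∈ {−4, ..., 4}² is singular; the curve is smooth.


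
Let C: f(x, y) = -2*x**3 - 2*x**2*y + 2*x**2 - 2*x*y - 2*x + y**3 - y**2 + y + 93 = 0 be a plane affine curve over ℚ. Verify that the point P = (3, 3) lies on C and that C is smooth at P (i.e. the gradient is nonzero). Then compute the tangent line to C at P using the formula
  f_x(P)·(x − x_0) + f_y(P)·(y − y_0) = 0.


Tangent line at P: -86*x - 2*y + 264 = 0.

Step 1: f(3, 3) = 0, so P lies on C.
Step 2: partial derivatives
  f_x(x, y) = -6*x**2 - 4*x*y + 4*x - 2*y - 2, f_y(x, y) = -2*x**2 - 2*x + 3*y**2 - 2*y + 1.
  f_x(P) = -86, f_y(P) = -2 (gradient nonzero, so P is smooth).
Step 3: tangent line at P: -86·(x − 3) + -2·(y − 3) = 0.
Expanding: -86*x - 2*y + 264 = 0.


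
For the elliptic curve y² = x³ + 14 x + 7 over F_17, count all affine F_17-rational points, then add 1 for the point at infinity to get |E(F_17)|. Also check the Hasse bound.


Affine points = {(2, 3), (2, 14), (3, 5), (3, 12), (4, 5), (4, 12), (5, 7), (5, 10), (6, 1), (6, 16), (8, 6), (8, 11), (10, 5), (10, 12), (11, 8), (11, 9), (12, 4), (12, 13), (16, 3), (16, 14)}; affine count = 20; |E(F_17)| = 21.

Discriminant check: Δ ∝ 4a³ + 27b² = 4·14³ + 27·7² = 4·2744 + 27·49 ≡ 8 (mod 17). Nonzero ⇒ E is nonsingular.
For each x ∈ F_17, compute rhs = x³ + 14·x + 7 mod 17, then count y ∈ F_17 with y² ≡ rhs.
  x = 0: rhs = 7, matching y values: none (0 points).
  x = 1: rhs = 5, matching y values: none (0 points).
  x = 2: rhs = 9, matching y values: 3, 14 (2 points).
  x = 3: rhs = 8, matching y values: 5, 12 (2 points).
  x = 4: rhs = 8, matching y values: 5, 12 (2 points).
  x = 5: rhs = 15, matching y values: 7, 10 (2 points).
  x = 6: rhs = 1, matching y values: 1, 16 (2 points).
  x = 7: rhs = 6, matching y values: none (0 points).
  x = 8: rhs = 2, matching y values: 6, 11 (2 points).
  x = 9: rhs = 12, matching y values: none (0 points).
  x = 10: rhs = 8, matching y values: 5, 12 (2 points).
  x = 11: rhs = 13, matching y values: 8, 9 (2 points).
  x = 12: rhs = 16, matching y values: 4, 13 (2 points).
  x = 13: rhs = 6, matching y values: none (0 points).
  x = 14: rhs = 6, matching y values: none (0 points).
  x = 15: rhs = 5, matching y values: none (0 points).
  x = 16: rhs = 9, matching y values: 3, 14 (2 points).
Total affine count: 20.
Full point count |E(F_17)| = 20 + 1 = 21.
Hasse bound: |21 − (17+1)| = |3| = 3 ≤ 2√17 ≈ 8.2462 ✓.


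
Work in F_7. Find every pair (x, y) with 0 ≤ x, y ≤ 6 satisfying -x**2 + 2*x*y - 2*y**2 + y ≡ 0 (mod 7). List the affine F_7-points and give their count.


Affine F_7-points: {(0, 0), (0, 4), (1, 1), (1, 4), (2, 3), (4, 3), (4, 5), (6, 5)}; count = 8.

For each of the 49 pairs (x, y) ∈ F_7², evaluate f(x, y) mod 7. Record the zeros.
  x = 0: [0↦0, 1↦6, 2↦1, 3↦6, 4↦0, 5↦4, 6↦4]  zeros at y ∈ {0, 4}
  x = 1: [0↦6, 1↦0, 2↦4, 3↦4, 4↦0, 5↦6, 6↦1]  zeros at y ∈ {1, 4}
  x = 2: [0↦3, 1↦6, 2↦5, 3↦0, 4↦5, 5↦6, 6↦3]  zeros at y ∈ {3}
  x = 3: [0↦5, 1↦3, 2↦4, 3↦1, 4↦1, 5↦4, 6↦3]  zeros at y ∈ ∅
  x = 4: [0↦5, 1↦5, 2↦1, 3↦0, 4↦2, 5↦0, 6↦1]  zeros at y ∈ {3, 5}
  x = 5: [0↦3, 1↦5, 2↦3, 3↦4, 4↦1, 5↦1, 6↦4]  zeros at y ∈ ∅
  x = 6: [0↦6, 1↦3, 2↦3, 3↦6, 4↦5, 5↦0, 6↦5]  zeros at y ∈ {5}
Collecting zeros: affine points = {(0, 0), (0, 4), (1, 1), (1, 4), (2, 3), (4, 3), (4, 5), (6, 5)}.
Total count |C(F_7)_aff| = 8.


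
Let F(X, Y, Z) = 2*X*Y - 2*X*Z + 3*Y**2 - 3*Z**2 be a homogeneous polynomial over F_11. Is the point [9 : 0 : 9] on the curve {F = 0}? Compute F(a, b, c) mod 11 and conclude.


F(9,0,9) ≡ 2 (mod 11); P is NOT on the curve.

Evaluate F(9, 0, 9) term-by-term (mod 11).
  2*X*Y ↦ 2·9·0·1 = 0
  -2*X*Z ↦ -2·9·1·9 = -162
  3*Y**2 ↦ 3·1·0·1 = 0
  -3*Z**2 ↦ -3·1·1·81 = -243
Sum: F(9, 0, 9) = (0) + (-162) + (0) + (-243) = -405.
Reducing mod 11: -405 ≡ 2 (mod 11).
Since F(a, b, c) ≡ 2 ≠ 0 (mod 11), P does NOT lie on the curve.


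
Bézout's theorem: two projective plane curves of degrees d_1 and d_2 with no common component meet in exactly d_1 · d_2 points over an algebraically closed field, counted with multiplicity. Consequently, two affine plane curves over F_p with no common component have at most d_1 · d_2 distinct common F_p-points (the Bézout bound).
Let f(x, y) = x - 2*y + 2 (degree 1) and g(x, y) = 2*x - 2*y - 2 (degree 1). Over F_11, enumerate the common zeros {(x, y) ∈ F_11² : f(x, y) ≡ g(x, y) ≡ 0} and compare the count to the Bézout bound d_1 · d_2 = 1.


Common zeros: {(4, 3)}; count = 1; Bézout bound = 1.

deg(f) = 1, deg(g) = 1, so Bézout bound = 1.
Scan x ∈ F_11. For each x, list the y ∈ F_11 with f(x, y) ≡ 0 and those with g(x, y) ≡ 0 (mod 11); the common zeros in that column are the intersection.
  x = 0: f ≡ 0 at y ∈ {1}; g ≡ 0 at y ∈ {10}; common: ∅.
  x = 1: f ≡ 0 at y ∈ {7}; g ≡ 0 at y ∈ {0}; common: ∅.
  x = 2: f ≡ 0 at y ∈ {2}; g ≡ 0 at y ∈ {1}; common: ∅.
  x = 3: f ≡ 0 at y ∈ {8}; g ≡ 0 at y ∈ {2}; common: ∅.
  x = 4: f ≡ 0 at y ∈ {3}; g ≡ 0 at y ∈ {3}; common: {3}.
  x = 5: f ≡ 0 at y ∈ {9}; g ≡ 0 at y ∈ {4}; common: ∅.
  x = 6: f ≡ 0 at y ∈ {4}; g ≡ 0 at y ∈ {5}; common: ∅.
  x = 7: f ≡ 0 at y ∈ {10}; g ≡ 0 at y ∈ {6}; common: ∅.
  x = 8: f ≡ 0 at y ∈ {5}; g ≡ 0 at y ∈ {7}; common: ∅.
  x = 9: f ≡ 0 at y ∈ {0}; g ≡ 0 at y ∈ {8}; common: ∅.
  x = 10: f ≡ 0 at y ∈ {6}; g ≡ 0 at y ∈ {9}; common: ∅.
Collecting: common zeros = {(4, 3)}, so the count is 1.
Comparison with the Bézout bound: 1 ≤ 1 = deg(f)·deg(g), as expected for curves with no common component (the bound is attained).


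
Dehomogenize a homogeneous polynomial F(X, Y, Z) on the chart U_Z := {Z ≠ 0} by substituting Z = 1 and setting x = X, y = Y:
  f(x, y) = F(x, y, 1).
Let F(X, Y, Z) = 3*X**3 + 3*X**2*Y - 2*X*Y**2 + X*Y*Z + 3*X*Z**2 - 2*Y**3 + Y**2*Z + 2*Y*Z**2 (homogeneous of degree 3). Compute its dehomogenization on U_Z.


f(x, y) = 3*x**3 + 3*x**2*y - 2*x*y**2 + x*y + 3*x - 2*y**3 + y**2 + 2*y

On U_Z we set Z = 1. Each monomial c·X^i·Y^j·Z^k in F becomes c·x^i·y^j·1^k = c·x^i·y^j.
Substituting Z = 1: F(X, Y, 1) = 3*x**3 + 3*x**2*y - 2*x*y**2 + x*y + 3*x - 2*y**3 + y**2 + 2*y.
Note: deg(f) ≤ deg(F) = 3; strict inequality happens when F is divisible by Z (lost terms).


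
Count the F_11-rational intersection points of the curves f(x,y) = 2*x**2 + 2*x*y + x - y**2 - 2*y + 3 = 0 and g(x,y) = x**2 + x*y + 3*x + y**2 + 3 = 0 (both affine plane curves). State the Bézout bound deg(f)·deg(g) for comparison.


Common zeros: ∅; count = 0; Bézout bound = 4.

deg(f) = 2, deg(g) = 2, so Bézout bound = 4.
Scan x ∈ F_11. For each x, list the y ∈ F_11 with f(x, y) ≡ 0 and those with g(x, y) ≡ 0 (mod 11); the common zeros in that column are the intersection.
  x = 0: f ≡ 0 at y ∈ {1, 8}; g ≡ 0 at y ∈ ∅; common: ∅.
  x = 1: f ≡ 0 at y ∈ ∅; g ≡ 0 at y ∈ ∅; common: ∅.
  x = 2: f ≡ 0 at y ∈ {6, 7}; g ≡ 0 at y ∈ ∅; common: ∅.
  x = 3: f ≡ 0 at y ∈ ∅; g ≡ 0 at y ∈ ∅; common: ∅.
  x = 4: f ≡ 0 at y ∈ {1, 5}; g ≡ 0 at y ∈ ∅; common: ∅.
  x = 5: f ≡ 0 at y ∈ ∅; g ≡ 0 at y ∈ ∅; common: ∅.
  x = 6: f ≡ 0 at y ∈ ∅; g ≡ 0 at y ∈ ∅; common: ∅.
  x = 7: f ≡ 0 at y ∈ {5, 7}; g ≡ 0 at y ∈ ∅; common: ∅.
  x = 8: f ≡ 0 at y ∈ {6, 8}; g ≡ 0 at y ∈ ∅; common: ∅.
  x = 9: f ≡ 0 at y ∈ ∅; g ≡ 0 at y ∈ {1}; common: ∅.
  x = 10: f ≡ 0 at y ∈ ∅; g ≡ 0 at y ∈ ∅; common: ∅.
Collecting: common zeros = ∅, so the count is 0.
Comparison with the Bézout bound: 0 ≤ 4 = deg(f)·deg(g), as expected for curves with no common component (the affine F_11-count falls short of the bound because intersections may lie at infinity, over extension fields, or carry multiplicity).


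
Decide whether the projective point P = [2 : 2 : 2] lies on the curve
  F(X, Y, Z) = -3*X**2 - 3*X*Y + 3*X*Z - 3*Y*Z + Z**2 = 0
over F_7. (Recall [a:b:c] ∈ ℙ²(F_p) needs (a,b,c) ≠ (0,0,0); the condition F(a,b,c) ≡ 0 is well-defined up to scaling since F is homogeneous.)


F(2,2,2) ≡ 1 (mod 7); P is NOT on the curve.

Evaluate F(2, 2, 2) term-by-term (mod 7).
  -3*X**2 ↦ -3·4·1·1 = -12
  -3*X*Y ↦ -3·2·2·1 = -12
  3*X*Z ↦ 3·2·1·2 = 12
  -3*Y*Z ↦ -3·1·2·2 = -12
  Z**2 ↦ 1·1·1·4 = 4
Sum: F(2, 2, 2) = (-12) + (-12) + (12) + (-12) + (4) = -20.
Reducing mod 7: -20 ≡ 1 (mod 7).
Since F(a, b, c) ≡ 1 ≠ 0 (mod 7), P does NOT lie on the curve.


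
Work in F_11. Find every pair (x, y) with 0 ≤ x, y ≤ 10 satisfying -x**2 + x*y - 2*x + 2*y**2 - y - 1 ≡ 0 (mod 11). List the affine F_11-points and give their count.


Affine F_11-points: {(0, 1), (0, 5), (3, 5), (4, 2), (7, 2), (7, 6), (8, 6), (8, 7), (10, 0), (10, 1)}; count = 10.

For each of the 121 pairs (x, y) ∈ F_11², evaluate f(x, y) mod 11. Record the zeros.
  x = 0: [0↦10, 1↦0, 2↦5, 3↦3, 4↦5, 5↦0, 6↦10, 7↦2, 8↦9, 9↦9, 10↦2]  zeros at y ∈ {1, 5}
  x = 1: [0↦7, 1↦9, 2↦4, 3↦3, 4↦6, 5↦2, 6↦2, 7↦6, 8↦3, 9↦4, 10↦9]  zeros at y ∈ ∅
  x = 2: [0↦2, 1↦5, 2↦1, 3↦1, 4↦5, 5↦2, 6↦3, 7↦8, 8↦6, 9↦8, 10↦3]  zeros at y ∈ ∅
  x = 3: [0↦6, 1↦10, 2↦7, 3↦8, 4↦2, 5↦0, 6↦2, 7↦8, 8↦7, 9↦10, 10↦6]  zeros at y ∈ {5}
  x = 4: [0↦8, 1↦2, 2↦0, 3↦2, 4↦8, 5↦7, 6↦10, 7↦6, 8↦6, 9↦10, 10↦7]  zeros at y ∈ {2}
  x = 5: [0↦8, 1↦3, 2↦2, 3↦5, 4↦1, 5↦1, 6↦5, 7↦2, 8↦3, 9↦8, 10↦6]  zeros at y ∈ ∅
  x = 6: [0↦6, 1↦2, 2↦2, 3↦6, 4↦3, 5↦4, 6↦9, 7↦7, 8↦9, 9↦4, 10↦3]  zeros at y ∈ ∅
  x = 7: [0↦2, 1↦10, 2↦0, 3↦5, 4↦3, 5↦5, 6↦0, 7↦10, 8↦2, 9↦9, 10↦9]  zeros at y ∈ {2, 6}
  x = 8: [0↦7, 1↦5, 2↦7, 3↦2, 4↦1, 5↦4, 6↦0, 7↦0, 8↦4, 9↦1, 10↦2]  zeros at y ∈ {6, 7}
  x = 9: [0↦10, 1↦9, 2↦1, 3↦8, 4↦8, 5↦1, 6↦9, 7↦10, 8↦4, 9↦2, 10↦4]  zeros at y ∈ ∅
  x = 10: [0↦0, 1↦0, 2↦4, 3↦1, 4↦2, 5↦7, 6↦5, 7↦7, 8↦2, 9↦1, 10↦4]  zeros at y ∈ {0, 1}
Collecting zeros: affine points = {(0, 1), (0, 5), (3, 5), (4, 2), (7, 2), (7, 6), (8, 6), (8, 7), (10, 0), (10, 1)}.
Total count |C(F_11)_aff| = 10.


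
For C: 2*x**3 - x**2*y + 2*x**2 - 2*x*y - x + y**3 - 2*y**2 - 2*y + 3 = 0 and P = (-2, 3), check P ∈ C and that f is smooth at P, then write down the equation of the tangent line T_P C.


Tangent line at P: 21*x + 13*y + 3 = 0.

Step 1: f(-2, 3) = 0, so P lies on C.
Step 2: partial derivatives
  f_x(x, y) = 6*x**2 - 2*x*y + 4*x - 2*y - 1, f_y(x, y) = -x**2 - 2*x + 3*y**2 - 4*y - 2.
  f_x(P) = 21, f_y(P) = 13 (gradient nonzero, so P is smooth).
Step 3: tangent line at P: 21·(x − -2) + 13·(y − 3) = 0.
Expanding: 21*x + 13*y + 3 = 0.


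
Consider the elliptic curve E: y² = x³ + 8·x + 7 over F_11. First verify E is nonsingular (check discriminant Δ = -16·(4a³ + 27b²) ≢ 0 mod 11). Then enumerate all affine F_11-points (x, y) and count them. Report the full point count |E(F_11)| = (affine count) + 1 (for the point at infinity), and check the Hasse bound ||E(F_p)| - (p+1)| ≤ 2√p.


Affine points = {(1, 4), (1, 7), (2, 3), (2, 8), (3, 5), (3, 6), (4, 2), (4, 9), (8, 0), (9, 4), (9, 7), (10, 3), (10, 8)}; affine count = 13; |E(F_11)| = 14.

Discriminant check: Δ ∝ 4a³ + 27b² = 4·8³ + 27·7² = 4·512 + 27·49 ≡ 5 (mod 11). Nonzero ⇒ E is nonsingular.
For each x ∈ F_11, compute rhs = x³ + 8·x + 7 mod 11, then count y ∈ F_11 with y² ≡ rhs.
  x = 0: rhs = 7, matching y values: none (0 points).
  x = 1: rhs = 5, matching y values: 4, 7 (2 points).
  x = 2: rhs = 9, matching y values: 3, 8 (2 points).
  x = 3: rhs = 3, matching y values: 5, 6 (2 points).
  x = 4: rhs = 4, matching y values: 2, 9 (2 points).
  x = 5: rhs = 7, matching y values: none (0 points).
  x = 6: rhs = 7, matching y values: none (0 points).
  x = 7: rhs = 10, matching y values: none (0 points).
  x = 8: rhs = 0, matching y values: 0 (1 points).
  x = 9: rhs = 5, matching y values: 4, 7 (2 points).
  x = 10: rhs = 9, matching y values: 3, 8 (2 points).
Total affine count: 13.
Full point count |E(F_11)| = 13 + 1 = 14.
Hasse bound: |14 − (11+1)| = |2| = 2 ≤ 2√11 ≈ 6.6332 ✓.


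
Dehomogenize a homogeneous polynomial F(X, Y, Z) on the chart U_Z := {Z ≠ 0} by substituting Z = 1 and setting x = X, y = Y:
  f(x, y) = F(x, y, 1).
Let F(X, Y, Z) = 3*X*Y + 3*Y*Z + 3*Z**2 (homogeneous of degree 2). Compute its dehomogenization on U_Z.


f(x, y) = 3*x*y + 3*y + 3

On U_Z we set Z = 1. Each monomial c·X^i·Y^j·Z^k in F becomes c·x^i·y^j·1^k = c·x^i·y^j.
Substituting Z = 1: F(X, Y, 1) = 3*x*y + 3*y + 3.
Note: deg(f) ≤ deg(F) = 2; strict inequality happens when F is divisible by Z (lost terms).


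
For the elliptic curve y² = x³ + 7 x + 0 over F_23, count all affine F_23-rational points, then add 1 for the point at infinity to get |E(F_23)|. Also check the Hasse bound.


Affine points = {(0, 0), (1, 10), (1, 13), (3, 5), (3, 18), (4, 0), (7, 1), (7, 22), (8, 4), (8, 19), (10, 9), (10, 14), (12, 8), (12, 15), (14, 6), (14, 17), (17, 8), (17, 15), (18, 1), (18, 22), (19, 0), (21, 1), (21, 22)}; affine count = 23; |E(F_23)| = 24.

Discriminant check: Δ ∝ 4a³ + 27b² = 4·7³ + 27·0² = 4·343 + 27·0 ≡ 15 (mod 23). Nonzero ⇒ E is nonsingular.
For each x ∈ F_23, compute rhs = x³ + 7·x + 0 mod 23, then count y ∈ F_23 with y² ≡ rhs.
  x = 0: rhs = 0, matching y values: 0 (1 points).
  x = 1: rhs = 8, matching y values: 10, 13 (2 points).
  x = 2: rhs = 22, matching y values: none (0 points).
  x = 3: rhs = 2, matching y values: 5, 18 (2 points).
  x = 4: rhs = 0, matching y values: 0 (1 points).
  x = 5: rhs = 22, matching y values: none (0 points).
  x = 6: rhs = 5, matching y values: none (0 points).
  x = 7: rhs = 1, matching y values: 1, 22 (2 points).
  x = 8: rhs = 16, matching y values: 4, 19 (2 points).
  x = 9: rhs = 10, matching y values: none (0 points).
  x = 10: rhs = 12, matching y values: 9, 14 (2 points).
  x = 11: rhs = 5, matching y values: none (0 points).
  x = 12: rhs = 18, matching y values: 8, 15 (2 points).
  x = 13: rhs = 11, matching y values: none (0 points).
  x = 14: rhs = 13, matching y values: 6, 17 (2 points).
  x = 15: rhs = 7, matching y values: none (0 points).
  x = 16: rhs = 22, matching y values: none (0 points).
  x = 17: rhs = 18, matching y values: 8, 15 (2 points).
  x = 18: rhs = 1, matching y values: 1, 22 (2 points).
  x = 19: rhs = 0, matching y values: 0 (1 points).
  x = 20: rhs = 21, matching y values: none (0 points).
  x = 21: rhs = 1, matching y values: 1, 22 (2 points).
  x = 22: rhs = 15, matching y values: none (0 points).
Total affine count: 23.
Full point count |E(F_23)| = 23 + 1 = 24.
Hasse bound: |24 − (23+1)| = |0| = 0 ≤ 2√23 ≈ 9.5917 ✓.


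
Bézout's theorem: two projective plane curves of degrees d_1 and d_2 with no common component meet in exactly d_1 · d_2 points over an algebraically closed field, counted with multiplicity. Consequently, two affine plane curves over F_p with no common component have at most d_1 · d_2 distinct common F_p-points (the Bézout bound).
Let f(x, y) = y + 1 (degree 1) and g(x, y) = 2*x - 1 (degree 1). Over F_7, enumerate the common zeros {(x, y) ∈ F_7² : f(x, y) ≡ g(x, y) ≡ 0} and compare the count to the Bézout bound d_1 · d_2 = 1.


Common zeros: {(4, 6)}; count = 1; Bézout bound = 1.

deg(f) = 1, deg(g) = 1, so Bézout bound = 1.
Scan x ∈ F_7. For each x, list the y ∈ F_7 with f(x, y) ≡ 0 and those with g(x, y) ≡ 0 (mod 7); the common zeros in that column are the intersection.
  x = 0: f ≡ 0 at y ∈ {6}; g ≡ 0 at y ∈ ∅; common: ∅.
  x = 1: f ≡ 0 at y ∈ {6}; g ≡ 0 at y ∈ ∅; common: ∅.
  x = 2: f ≡ 0 at y ∈ {6}; g ≡ 0 at y ∈ ∅; common: ∅.
  x = 3: f ≡ 0 at y ∈ {6}; g ≡ 0 at y ∈ ∅; common: ∅.
  x = 4: f ≡ 0 at y ∈ {6}; g ≡ 0 at y ∈ {0, 1, 2, 3, 4, 5, 6}; common: {6}.
  x = 5: f ≡ 0 at y ∈ {6}; g ≡ 0 at y ∈ ∅; common: ∅.
  x = 6: f ≡ 0 at y ∈ {6}; g ≡ 0 at y ∈ ∅; common: ∅.
Collecting: common zeros = {(4, 6)}, so the count is 1.
Comparison with the Bézout bound: 1 ≤ 1 = deg(f)·deg(g), as expected for curves with no common component (the bound is attained).


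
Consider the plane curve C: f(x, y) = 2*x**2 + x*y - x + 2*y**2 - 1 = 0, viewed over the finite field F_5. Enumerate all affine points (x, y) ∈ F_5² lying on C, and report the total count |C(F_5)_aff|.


Affine F_5-points: {(1, 0), (1, 2), (2, 0), (2, 4), (4, 4)}; count = 5.

For each of the 25 pairs (x, y) ∈ F_5², evaluate f(x, y) mod 5. Record the zeros.
  x = 0: [0↦4, 1↦1, 2↦2, 3↦2, 4↦1]  zeros at y ∈ ∅
  x = 1: [0↦0, 1↦3, 2↦0, 3↦1, 4↦1]  zeros at y ∈ {0, 2}
  x = 2: [0↦0, 1↦4, 2↦2, 3↦4, 4↦0]  zeros at y ∈ {0, 4}
  x = 3: [0↦4, 1↦4, 2↦3, 3↦1, 4↦3]  zeros at y ∈ ∅
  x = 4: [0↦2, 1↦3, 2↦3, 3↦2, 4↦0]  zeros at y ∈ {4}
Collecting zeros: affine points = {(1, 0), (1, 2), (2, 0), (2, 4), (4, 4)}.
Total count |C(F_5)_aff| = 5.


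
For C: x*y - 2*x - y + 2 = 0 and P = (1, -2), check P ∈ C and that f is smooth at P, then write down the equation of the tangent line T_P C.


Tangent line at P: 4 - 4*x = 0.

Step 1: f(1, -2) = 0, so P lies on C.
Step 2: partial derivatives
  f_x(x, y) = y - 2, f_y(x, y) = x - 1.
  f_x(P) = -4, f_y(P) = 0 (gradient nonzero, so P is smooth).
Step 3: tangent line at P: -4·(x − 1) + 0·(y − -2) = 0.
Expanding: 4 - 4*x = 0.


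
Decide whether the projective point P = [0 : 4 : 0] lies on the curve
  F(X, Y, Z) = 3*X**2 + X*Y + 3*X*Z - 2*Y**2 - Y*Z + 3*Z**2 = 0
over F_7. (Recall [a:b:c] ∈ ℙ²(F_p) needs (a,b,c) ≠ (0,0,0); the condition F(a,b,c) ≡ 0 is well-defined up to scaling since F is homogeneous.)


F(0,4,0) ≡ 3 (mod 7); P is NOT on the curve.

Evaluate F(0, 4, 0) term-by-term (mod 7).
  3*X**2 ↦ 3·0·1·1 = 0
  X*Y ↦ 1·0·4·1 = 0
  3*X*Z ↦ 3·0·1·0 = 0
  -2*Y**2 ↦ -2·1·16·1 = -32
  -Y*Z ↦ -1·1·4·0 = 0
  3*Z**2 ↦ 3·1·1·0 = 0
Sum: F(0, 4, 0) = (0) + (0) + (0) + (-32) + (0) + (0) = -32.
Reducing mod 7: -32 ≡ 3 (mod 7).
Since F(a, b, c) ≡ 3 ≠ 0 (mod 7), P does NOT lie on the curve.


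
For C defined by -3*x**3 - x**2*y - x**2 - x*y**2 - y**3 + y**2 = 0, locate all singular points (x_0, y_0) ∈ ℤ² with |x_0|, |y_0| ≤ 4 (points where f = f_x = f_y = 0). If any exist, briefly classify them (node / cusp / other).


Singular points: {(0, 0)}; classification: node.

Compute partial derivatives:
  f_x = -9*x**2 - 2*x*y - 2*x - y**2.
  f_y = -x**2 - 2*x*y - 3*y**2 + 2*y.
Scan x_0 ∈ {−4, ..., 4}. For each x_0, f_y(x_0, y) is a polynomial in y; find its integer roots y ∈ {−4, ..., 4}, then test f_x and f at those candidates.
  x = -4: f_y(-4, y) = -3*y**2 + 10*y - 16; no integer root y with |y| ≤ 4.
  x = -3: f_y(-3, y) = -3*y**2 + 8*y - 9; no integer root y with |y| ≤ 4.
  x = -2: f_y(-2, y) = -3*y**2 + 6*y - 4; no integer root y with |y| ≤ 4.
  x = -1: f_y(-1, y) = -3*y**2 + 4*y - 1; vanishes at y ∈ {1}. (-1, 1): f_x = -6 ≠ 0.
  x = 0: f_y(0, y) = -3*y**2 + 2*y; vanishes at y ∈ {0}. (0, 0): f_x = 0, f = 0 — SINGULAR.
  x = 1: f_y(1, y) = -3*y**2 - 1; no integer root y with |y| ≤ 4.
  x = 2: f_y(2, y) = -3*y**2 - 2*y - 4; no integer root y with |y| ≤ 4.
  x = 3: f_y(3, y) = -3*y**2 - 4*y - 9; no integer root y with |y| ≤ 4.
  x = 4: f_y(4, y) = -3*y**2 - 6*y - 16; no integer root y with |y| ≤ 4.
Only singular point on the grid: (0, 0).
Classify: substitute x = 0 + u, y = 0 + v and expand: f = -3*u**3 - u**2*v - u**2 - u*v**2 - v**3 + v**2.
No constant or linear terms (consistent with a singular point). Quadratic part: -u**2 + v**2. Cubic part: -3*u**3 - u**2*v - u*v**2 - v**3.
The quadratic part v**2 - u**2 = (v − u)(v + u) splits into two distinct linear factors, so there are two distinct tangent lines y − 0 = ±(x − 0) — this is a node (ordinary double point).
Classification: node.


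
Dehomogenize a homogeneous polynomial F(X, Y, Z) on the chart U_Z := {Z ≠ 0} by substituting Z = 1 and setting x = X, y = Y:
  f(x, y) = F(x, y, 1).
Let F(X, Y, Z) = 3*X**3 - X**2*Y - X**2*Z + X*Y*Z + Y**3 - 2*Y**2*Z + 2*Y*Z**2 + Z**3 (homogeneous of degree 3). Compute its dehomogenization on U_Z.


f(x, y) = 3*x**3 - x**2*y - x**2 + x*y + y**3 - 2*y**2 + 2*y + 1

On U_Z we set Z = 1. Each monomial c·X^i·Y^j·Z^k in F becomes c·x^i·y^j·1^k = c·x^i·y^j.
Substituting Z = 1: F(X, Y, 1) = 3*x**3 - x**2*y - x**2 + x*y + y**3 - 2*y**2 + 2*y + 1.
Note: deg(f) ≤ deg(F) = 3; strict inequality happens when F is divisible by Z (lost terms).


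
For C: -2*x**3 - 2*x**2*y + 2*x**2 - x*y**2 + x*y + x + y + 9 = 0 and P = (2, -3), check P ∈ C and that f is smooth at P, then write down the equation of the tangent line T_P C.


Tangent line at P: -3*x + 7*y + 27 = 0.

Step 1: f(2, -3) = 0, so P lies on C.
Step 2: partial derivatives
  f_x(x, y) = -6*x**2 - 4*x*y + 4*x - y**2 + y + 1, f_y(x, y) = -2*x**2 - 2*x*y + x + 1.
  f_x(P) = -3, f_y(P) = 7 (gradient nonzero, so P is smooth).
Step 3: tangent line at P: -3·(x − 2) + 7·(y − -3) = 0.
Expanding: -3*x + 7*y + 27 = 0.


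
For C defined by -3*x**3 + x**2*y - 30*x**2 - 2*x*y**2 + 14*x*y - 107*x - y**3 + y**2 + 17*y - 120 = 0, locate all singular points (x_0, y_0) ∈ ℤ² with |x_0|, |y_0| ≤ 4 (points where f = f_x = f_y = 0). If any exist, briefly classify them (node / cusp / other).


Singular points: {(-3, 2)}; classification: node.

Compute partial derivatives:
  f_x = -9*x**2 + 2*x*y - 60*x - 2*y**2 + 14*y - 107.
  f_y = x**2 - 4*x*y + 14*x - 3*y**2 + 2*y + 17.
Scan x_0 ∈ {−4, ..., 4}. For each x_0, f_y(x_0, y) is a polynomial in y; find its integer roots y ∈ {−4, ..., 4}, then test f_x and f at those candidates.
  x = -4: f_y(-4, y) = -3*y**2 + 18*y - 23; no integer root y with |y| ≤ 4.
  x = -3: f_y(-3, y) = -3*y**2 + 14*y - 16; vanishes at y ∈ {2}. (-3, 2): f_x = 0, f = 0 — SINGULAR.
  x = -2: f_y(-2, y) = -3*y**2 + 10*y - 7; vanishes at y ∈ {1}. (-2, 1): f_x = -15 ≠ 0.
  x = -1: f_y(-1, y) = -3*y**2 + 6*y + 4; no integer root y with |y| ≤ 4.
  x = 0: f_y(0, y) = -3*y**2 + 2*y + 17; no integer root y with |y| ≤ 4.
  x = 1: f_y(1, y) = -3*y**2 - 2*y + 32; no integer root y with |y| ≤ 4.
  x = 2: f_y(2, y) = -3*y**2 - 6*y + 49; no integer root y with |y| ≤ 4.
  x = 3: f_y(3, y) = -3*y**2 - 10*y + 68; no integer root y with |y| ≤ 4.
  x = 4: f_y(4, y) = -3*y**2 - 14*y + 89; no integer root y with |y| ≤ 4.
Only singular point on the grid: (-3, 2).
Classify: substitute x = -3 + u, y = 2 + v and expand: f = -3*u**3 + u**2*v - u**2 - 2*u*v**2 - v**3 + v**2.
No constant or linear terms (consistent with a singular point). Quadratic part: -u**2 + v**2. Cubic part: -3*u**3 + u**2*v - 2*u*v**2 - v**3.
The quadratic part v**2 - u**2 = (v − u)(v + u) splits into two distinct linear factors, so there are two distinct tangent lines y − 2 = ±(x − -3) — this is a node (ordinary double point).
Classification: node.


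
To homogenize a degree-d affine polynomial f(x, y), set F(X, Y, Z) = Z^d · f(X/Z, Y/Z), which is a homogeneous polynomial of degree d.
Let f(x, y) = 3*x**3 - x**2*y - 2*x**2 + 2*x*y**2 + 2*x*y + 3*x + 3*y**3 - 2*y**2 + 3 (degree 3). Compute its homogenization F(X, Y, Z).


F(X, Y, Z) = 3*X**3 - X**2*Y - 2*X**2*Z + 2*X*Y**2 + 2*X*Y*Z + 3*X*Z**2 + 3*Y**3 - 2*Y**2*Z + 3*Z**3

deg(f) = 3.
Substitute x = X/Z, y = Y/Z into f, then multiply by Z^3.
  monomial 3·x^3·y^0 ↦ 3·X^3·Y^0·Z^0.
  monomial -1·x^2·y^1 ↦ -1·X^2·Y^1·Z^0.
  monomial -2·x^2·y^0 ↦ -2·X^2·Y^0·Z^1.
  monomial 2·x^1·y^2 ↦ 2·X^1·Y^2·Z^0.
  monomial 2·x^1·y^1 ↦ 2·X^1·Y^1·Z^1.
  monomial 3·x^1·y^0 ↦ 3·X^1·Y^0·Z^2.
  monomial 3·x^0·y^3 ↦ 3·X^0·Y^3·Z^0.
  monomial -2·x^0·y^2 ↦ -2·X^0·Y^2·Z^1.
  monomial 3·x^0·y^0 ↦ 3·X^0·Y^0·Z^3.
Collecting: F(X, Y, Z) = 3*X**3 - X**2*Y - 2*X**2*Z + 2*X*Y**2 + 2*X*Y*Z + 3*X*Z**2 + 3*Y**3 - 2*Y**2*Z + 3*Z**3.


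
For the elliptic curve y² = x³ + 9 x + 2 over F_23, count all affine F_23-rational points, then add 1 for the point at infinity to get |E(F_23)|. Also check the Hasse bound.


Affine points = {(0, 5), (0, 18), (1, 9), (1, 14), (11, 11), (11, 12), (13, 4), (13, 19), (15, 4), (15, 19), (17, 10), (17, 13), (18, 4), (18, 19)}; affine count = 14; |E(F_23)| = 15.

Discriminant check: Δ ∝ 4a³ + 27b² = 4·9³ + 27·2² = 4·729 + 27·4 ≡ 11 (mod 23). Nonzero ⇒ E is nonsingular.
For each x ∈ F_23, compute rhs = x³ + 9·x + 2 mod 23, then count y ∈ F_23 with y² ≡ rhs.
  x = 0: rhs = 2, matching y values: 5, 18 (2 points).
  x = 1: rhs = 12, matching y values: 9, 14 (2 points).
  x = 2: rhs = 5, matching y values: none (0 points).
  x = 3: rhs = 10, matching y values: none (0 points).
  x = 4: rhs = 10, matching y values: none (0 points).
  x = 5: rhs = 11, matching y values: none (0 points).
  x = 6: rhs = 19, matching y values: none (0 points).
  x = 7: rhs = 17, matching y values: none (0 points).
  x = 8: rhs = 11, matching y values: none (0 points).
  x = 9: rhs = 7, matching y values: none (0 points).
  x = 10: rhs = 11, matching y values: none (0 points).
  x = 11: rhs = 6, matching y values: 11, 12 (2 points).
  x = 12: rhs = 21, matching y values: none (0 points).
  x = 13: rhs = 16, matching y values: 4, 19 (2 points).
  x = 14: rhs = 20, matching y values: none (0 points).
  x = 15: rhs = 16, matching y values: 4, 19 (2 points).
  x = 16: rhs = 10, matching y values: none (0 points).
  x = 17: rhs = 8, matching y values: 10, 13 (2 points).
  x = 18: rhs = 16, matching y values: 4, 19 (2 points).
  x = 19: rhs = 17, matching y values: none (0 points).
  x = 20: rhs = 17, matching y values: none (0 points).
  x = 21: rhs = 22, matching y values: none (0 points).
  x = 22: rhs = 15, matching y values: none (0 points).
Total affine count: 14.
Full point count |E(F_23)| = 14 + 1 = 15.
Hasse bound: |15 − (23+1)| = |-9| = 9 ≤ 2√23 ≈ 9.5917 ✓.


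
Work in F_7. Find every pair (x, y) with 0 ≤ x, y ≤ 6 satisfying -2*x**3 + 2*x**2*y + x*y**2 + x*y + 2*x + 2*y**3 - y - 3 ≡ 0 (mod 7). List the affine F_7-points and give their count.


Affine F_7-points: {(1, 2), (2, 3), (3, 6), (4, 2), (5, 1), (5, 6), (6, 3)}; count = 7.

For each of the 49 pairs (x, y) ∈ F_7², evaluate f(x, y) mod 7. Record the zeros.
  x = 0: [0↦4, 1↦5, 2↦4, 3↦6, 4↦2, 5↦4, 6↦3]  zeros at y ∈ ∅
  x = 1: [0↦4, 1↦2, 2↦0, 3↦3, 4↦2, 5↦2, 6↦1]  zeros at y ∈ {2}
  x = 2: [0↦6, 1↦5, 2↦6, 3↦0, 4↦6, 5↦1, 6↦4]  zeros at y ∈ {3}
  x = 3: [0↦5, 1↦2, 2↦3, 3↦6, 4↦2, 5↦3, 6↦0]  zeros at y ∈ {6}
  x = 4: [0↦3, 1↦2, 2↦0, 3↦2, 4↦6, 5↦3, 6↦5]  zeros at y ∈ {2}
  x = 5: [0↦2, 1↦0, 2↦6, 3↦4, 4↦6, 5↦3, 6↦0]  zeros at y ∈ {1, 6}
  x = 6: [0↦4, 1↦5, 2↦2, 3↦0, 4↦4, 5↦5, 6↦1]  zeros at y ∈ {3}
Collecting zeros: affine points = {(1, 2), (2, 3), (3, 6), (4, 2), (5, 1), (5, 6), (6, 3)}.
Total count |C(F_7)_aff| = 7.


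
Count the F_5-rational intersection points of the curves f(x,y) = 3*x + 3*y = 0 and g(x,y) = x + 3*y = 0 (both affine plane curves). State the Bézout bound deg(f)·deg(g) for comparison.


Common zeros: {(0, 0)}; count = 1; Bézout bound = 1.

deg(f) = 1, deg(g) = 1, so Bézout bound = 1.
Scan x ∈ F_5. For each x, list the y ∈ F_5 with f(x, y) ≡ 0 and those with g(x, y) ≡ 0 (mod 5); the common zeros in that column are the intersection.
  x = 0: f ≡ 0 at y ∈ {0}; g ≡ 0 at y ∈ {0}; common: {0}.
  x = 1: f ≡ 0 at y ∈ {4}; g ≡ 0 at y ∈ {3}; common: ∅.
  x = 2: f ≡ 0 at y ∈ {3}; g ≡ 0 at y ∈ {1}; common: ∅.
  x = 3: f ≡ 0 at y ∈ {2}; g ≡ 0 at y ∈ {4}; common: ∅.
  x = 4: f ≡ 0 at y ∈ {1}; g ≡ 0 at y ∈ {2}; common: ∅.
Collecting: common zeros = {(0, 0)}, so the count is 1.
Comparison with the Bézout bound: 1 ≤ 1 = deg(f)·deg(g), as expected for curves with no common component (the bound is attained).


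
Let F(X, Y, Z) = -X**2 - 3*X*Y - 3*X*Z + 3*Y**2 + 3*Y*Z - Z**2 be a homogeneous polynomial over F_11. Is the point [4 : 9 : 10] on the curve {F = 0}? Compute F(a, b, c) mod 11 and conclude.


F(4,9,10) ≡ 4 (mod 11); P is NOT on the curve.

Evaluate F(4, 9, 10) term-by-term (mod 11).
  -X**2 ↦ -1·16·1·1 = -16
  -3*X*Y ↦ -3·4·9·1 = -108
  -3*X*Z ↦ -3·4·1·10 = -120
  3*Y**2 ↦ 3·1·81·1 = 243
  3*Y*Z ↦ 3·1·9·10 = 270
  -Z**2 ↦ -1·1·1·100 = -100
Sum: F(4, 9, 10) = (-16) + (-108) + (-120) + (243) + (270) + (-100) = 169.
Reducing mod 11: 169 ≡ 4 (mod 11).
Since F(a, b, c) ≡ 4 ≠ 0 (mod 11), P does NOT lie on the curve.


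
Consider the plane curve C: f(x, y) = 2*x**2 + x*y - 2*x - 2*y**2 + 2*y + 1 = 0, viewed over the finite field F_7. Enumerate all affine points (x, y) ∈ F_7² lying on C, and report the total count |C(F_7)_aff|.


Affine F_7-points: {(2, 1)}; count = 1.

For each of the 49 pairs (x, y) ∈ F_7², evaluate f(x, y) mod 7. Record the zeros.
  x = 0: [0↦1, 1↦1, 2↦4, 3↦3, 4↦5, 5↦3, 6↦4]  zeros at y ∈ ∅
  x = 1: [0↦1, 1↦2, 2↦6, 3↦6, 4↦2, 5↦1, 6↦3]  zeros at y ∈ ∅
  x = 2: [0↦5, 1↦0, 2↦5, 3↦6, 4↦3, 5↦3, 6↦6]  zeros at y ∈ {1}
  x = 3: [0↦6, 1↦2, 2↦1, 3↦3, 4↦1, 5↦2, 6↦6]  zeros at y ∈ ∅
  x = 4: [0↦4, 1↦1, 2↦1, 3↦4, 4↦3, 5↦5, 6↦3]  zeros at y ∈ ∅
  x = 5: [0↦6, 1↦4, 2↦5, 3↦2, 4↦2, 5↦5, 6↦4]  zeros at y ∈ ∅
  x = 6: [0↦5, 1↦4, 2↦6, 3↦4, 4↦5, 5↦2, 6↦2]  zeros at y ∈ ∅
Collecting zeros: affine points = {(2, 1)}.
Total count |C(F_7)_aff| = 1.


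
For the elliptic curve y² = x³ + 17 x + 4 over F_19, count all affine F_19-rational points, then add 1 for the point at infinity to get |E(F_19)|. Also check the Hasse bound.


Affine points = {(0, 2), (0, 17), (3, 5), (3, 14), (5, 9), (5, 10), (8, 5), (8, 14), (12, 6), (12, 13), (13, 3), (13, 16), (15, 9), (15, 10), (17, 0), (18, 9), (18, 10)}; affine count = 17; |E(F_19)| = 18.

Discriminant check: Δ ∝ 4a³ + 27b² = 4·17³ + 27·4² = 4·4913 + 27·16 ≡ 1 (mod 19). Nonzero ⇒ E is nonsingular.
For each x ∈ F_19, compute rhs = x³ + 17·x + 4 mod 19, then count y ∈ F_19 with y² ≡ rhs.
  x = 0: rhs = 4, matching y values: 2, 17 (2 points).
  x = 1: rhs = 3, matching y values: none (0 points).
  x = 2: rhs = 8, matching y values: none (0 points).
  x = 3: rhs = 6, matching y values: 5, 14 (2 points).
  x = 4: rhs = 3, matching y values: none (0 points).
  x = 5: rhs = 5, matching y values: 9, 10 (2 points).
  x = 6: rhs = 18, matching y values: none (0 points).
  x = 7: rhs = 10, matching y values: none (0 points).
  x = 8: rhs = 6, matching y values: 5, 14 (2 points).
  x = 9: rhs = 12, matching y values: none (0 points).
  x = 10: rhs = 15, matching y values: none (0 points).
  x = 11: rhs = 2, matching y values: none (0 points).
  x = 12: rhs = 17, matching y values: 6, 13 (2 points).
  x = 13: rhs = 9, matching y values: 3, 16 (2 points).
  x = 14: rhs = 3, matching y values: none (0 points).
  x = 15: rhs = 5, matching y values: 9, 10 (2 points).
  x = 16: rhs = 2, matching y values: none (0 points).
  x = 17: rhs = 0, matching y values: 0 (1 points).
  x = 18: rhs = 5, matching y values: 9, 10 (2 points).
Total affine count: 17.
Full point count |E(F_19)| = 17 + 1 = 18.
Hasse bound: |18 − (19+1)| = |-2| = 2 ≤ 2√19 ≈ 8.7178 ✓.


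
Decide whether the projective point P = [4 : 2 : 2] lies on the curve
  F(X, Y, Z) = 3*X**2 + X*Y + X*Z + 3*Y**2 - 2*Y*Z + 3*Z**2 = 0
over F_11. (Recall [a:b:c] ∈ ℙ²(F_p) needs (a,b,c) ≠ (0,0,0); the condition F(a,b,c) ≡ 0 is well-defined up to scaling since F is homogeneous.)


F(4,2,2) ≡ 3 (mod 11); P is NOT on the curve.

Evaluate F(4, 2, 2) term-by-term (mod 11).
  3*X**2 ↦ 3·16·1·1 = 48
  X*Y ↦ 1·4·2·1 = 8
  X*Z ↦ 1·4·1·2 = 8
  3*Y**2 ↦ 3·1·4·1 = 12
  -2*Y*Z ↦ -2·1·2·2 = -8
  3*Z**2 ↦ 3·1·1·4 = 12
Sum: F(4, 2, 2) = (48) + (8) + (8) + (12) + (-8) + (12) = 80.
Reducing mod 11: 80 ≡ 3 (mod 11).
Since F(a, b, c) ≡ 3 ≠ 0 (mod 11), P does NOT lie on the curve.


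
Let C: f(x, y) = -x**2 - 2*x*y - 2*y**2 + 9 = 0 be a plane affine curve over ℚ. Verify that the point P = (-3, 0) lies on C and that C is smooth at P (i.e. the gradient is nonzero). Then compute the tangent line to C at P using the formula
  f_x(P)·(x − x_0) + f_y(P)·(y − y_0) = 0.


Tangent line at P: 6*x + 6*y + 18 = 0.

Step 1: f(-3, 0) = 0, so P lies on C.
Step 2: partial derivatives
  f_x(x, y) = -2*x - 2*y, f_y(x, y) = -2*x - 4*y.
  f_x(P) = 6, f_y(P) = 6 (gradient nonzero, so P is smooth).
Step 3: tangent line at P: 6·(x − -3) + 6·(y − 0) = 0.
Expanding: 6*x + 6*y + 18 = 0.


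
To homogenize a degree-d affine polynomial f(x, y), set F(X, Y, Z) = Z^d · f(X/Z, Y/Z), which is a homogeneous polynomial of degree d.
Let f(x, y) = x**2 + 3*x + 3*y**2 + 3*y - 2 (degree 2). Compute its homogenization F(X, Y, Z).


F(X, Y, Z) = X**2 + 3*X*Z + 3*Y**2 + 3*Y*Z - 2*Z**2

deg(f) = 2.
Substitute x = X/Z, y = Y/Z into f, then multiply by Z^2.
  monomial 1·x^2·y^0 ↦ 1·X^2·Y^0·Z^0.
  monomial 3·x^1·y^0 ↦ 3·X^1·Y^0·Z^1.
  monomial 3·x^0·y^2 ↦ 3·X^0·Y^2·Z^0.
  monomial 3·x^0·y^1 ↦ 3·X^0·Y^1·Z^1.
  monomial -2·x^0·y^0 ↦ -2·X^0·Y^0·Z^2.
Collecting: F(X, Y, Z) = X**2 + 3*X*Z + 3*Y**2 + 3*Y*Z - 2*Z**2.


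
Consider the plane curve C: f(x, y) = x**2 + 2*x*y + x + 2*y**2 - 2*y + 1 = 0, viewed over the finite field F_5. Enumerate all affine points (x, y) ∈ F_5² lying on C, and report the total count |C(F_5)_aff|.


Affine F_5-points: {(0, 2), (0, 4), (1, 1), (1, 4)}; count = 4.

For each of the 25 pairs (x, y) ∈ F_5², evaluate f(x, y) mod 5. Record the zeros.
  x = 0: [0↦1, 1↦1, 2↦0, 3↦3, 4↦0]  zeros at y ∈ {2, 4}
  x = 1: [0↦3, 1↦0, 2↦1, 3↦1, 4↦0]  zeros at y ∈ {1, 4}
  x = 2: [0↦2, 1↦1, 2↦4, 3↦1, 4↦2]  zeros at y ∈ ∅
  x = 3: [0↦3, 1↦4, 2↦4, 3↦3, 4↦1]  zeros at y ∈ ∅
  x = 4: [0↦1, 1↦4, 2↦1, 3↦2, 4↦2]  zeros at y ∈ ∅
Collecting zeros: affine points = {(0, 2), (0, 4), (1, 1), (1, 4)}.
Total count |C(F_5)_aff| = 4.
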